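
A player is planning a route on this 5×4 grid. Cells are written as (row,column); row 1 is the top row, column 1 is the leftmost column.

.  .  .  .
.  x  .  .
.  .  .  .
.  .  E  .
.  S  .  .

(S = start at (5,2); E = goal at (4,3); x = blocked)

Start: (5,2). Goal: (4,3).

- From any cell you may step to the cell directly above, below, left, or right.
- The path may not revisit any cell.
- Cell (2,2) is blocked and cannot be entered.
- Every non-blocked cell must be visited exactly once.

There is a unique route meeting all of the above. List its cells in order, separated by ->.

(5,2) -> (5,1) -> (4,1) -> (4,2) -> (3,2) -> (3,1) -> (2,1) -> (1,1) -> (1,2) -> (1,3) -> (1,4) -> (2,4) -> (2,3) -> (3,3) -> (3,4) -> (4,4) -> (5,4) -> (5,3) -> (4,3)

Need to visit all 19 open cells exactly once, starting at (5,2) and ending at (4,3).
Cell (5,4) has only two open neighbours ((4,4) and (5,3)), so the path must pass straight through it: one of those is the cell it's entered from and the other is where it exits.
Route from (5,2): left 1 to (5,1), up 1 to (4,1), right 1 to (4,2), up 1 to (3,2), left 1 to (3,1), up 2 to (1,1), right 3 to (1,4), down 1 to (2,4), left 1 to (2,3), down 1 to (3,3), right 1 to (3,4), down 2 to (5,4), left 1 to (5,3), up 1 to (4,3) — 18 moves in all.
Check: all 19 open cells covered.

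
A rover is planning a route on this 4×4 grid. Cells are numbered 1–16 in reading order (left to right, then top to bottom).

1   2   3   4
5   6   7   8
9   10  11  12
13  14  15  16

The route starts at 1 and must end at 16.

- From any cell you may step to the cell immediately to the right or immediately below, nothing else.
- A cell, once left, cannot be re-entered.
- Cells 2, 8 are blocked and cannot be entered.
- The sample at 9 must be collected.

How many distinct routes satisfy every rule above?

4

A right/down-only route from 1 to 16 makes exactly 3 down-moves and 3 right-moves in some order.
With no other constraints that would be C(6,3) = 20 routes.
Split at 9 and multiply the segment counts (each segment already excludes blocked cells): 1→9: 1; 9→16: 4; product = 4.
That gives 4 routes.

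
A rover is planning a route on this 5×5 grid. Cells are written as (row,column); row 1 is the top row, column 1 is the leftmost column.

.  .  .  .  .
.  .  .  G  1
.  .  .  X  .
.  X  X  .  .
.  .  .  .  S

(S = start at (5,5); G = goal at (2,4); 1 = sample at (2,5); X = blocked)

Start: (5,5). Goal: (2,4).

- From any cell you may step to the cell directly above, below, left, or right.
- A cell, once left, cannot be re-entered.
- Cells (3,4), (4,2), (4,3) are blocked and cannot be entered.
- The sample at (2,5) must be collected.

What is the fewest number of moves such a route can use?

Any route passes through (2,5) somewhere between (5,5) and (2,4). Summing Manhattan distances along the two legs ((5,5) → (2,5) → (2,4)) gives a lower bound of 3 + 1 = 4 moves.
A route of 4 moves achieves this: (5,5) → (4,5) → (3,5) → (2,5) → (2,4).
Since 4 matches the lower bound, it is optimal.

4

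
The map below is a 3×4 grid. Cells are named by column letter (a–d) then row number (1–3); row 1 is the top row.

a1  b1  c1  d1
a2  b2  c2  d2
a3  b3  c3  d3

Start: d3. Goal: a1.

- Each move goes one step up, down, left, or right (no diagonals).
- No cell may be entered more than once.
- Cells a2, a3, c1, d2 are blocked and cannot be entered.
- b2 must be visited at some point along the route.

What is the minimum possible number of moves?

Any route passes through b2 somewhere between d3 and a1. Summing Manhattan distances along the two legs (d3 → b2 → a1) gives a lower bound of 3 + 2 = 5 moves.
A route of 5 moves achieves this: d3 → c3 → c2 → b2 → b1 → a1.
Since 5 matches the lower bound, it is optimal.

5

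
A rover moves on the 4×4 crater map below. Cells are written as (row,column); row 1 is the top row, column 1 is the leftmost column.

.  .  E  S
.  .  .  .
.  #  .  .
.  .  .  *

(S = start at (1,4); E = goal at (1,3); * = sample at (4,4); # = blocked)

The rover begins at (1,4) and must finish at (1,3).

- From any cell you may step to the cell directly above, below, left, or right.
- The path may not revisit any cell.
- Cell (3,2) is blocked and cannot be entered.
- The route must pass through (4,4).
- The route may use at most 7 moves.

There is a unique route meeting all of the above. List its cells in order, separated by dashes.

(1,4) - (2,4) - (3,4) - (4,4) - (4,3) - (3,3) - (2,3) - (1,3)

The budget equals the shortest possible length, so every move has to be on a shortest route through the required cells.
Route from (1,4): 3× down (reaching (4,4)), left to (4,3), 3× up (reaching (1,3)) — 7 moves in all.
Check: all required cells visited; 7 ≤ 7 moves.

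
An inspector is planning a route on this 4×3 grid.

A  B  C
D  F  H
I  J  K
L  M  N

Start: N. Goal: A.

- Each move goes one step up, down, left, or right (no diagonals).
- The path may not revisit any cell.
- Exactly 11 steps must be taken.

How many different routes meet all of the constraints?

4

Need simple routes of exactly 11 moves from N to A (Manhattan distance 5, so 3 moves are spent on a detour and 3 undoing it).
Enumerating: N K H C B F J M L I D A | N K J M L I D F H C B A | N M L I D F J K H C B A | N M L I J K H C B F D A.
That gives 4 routes.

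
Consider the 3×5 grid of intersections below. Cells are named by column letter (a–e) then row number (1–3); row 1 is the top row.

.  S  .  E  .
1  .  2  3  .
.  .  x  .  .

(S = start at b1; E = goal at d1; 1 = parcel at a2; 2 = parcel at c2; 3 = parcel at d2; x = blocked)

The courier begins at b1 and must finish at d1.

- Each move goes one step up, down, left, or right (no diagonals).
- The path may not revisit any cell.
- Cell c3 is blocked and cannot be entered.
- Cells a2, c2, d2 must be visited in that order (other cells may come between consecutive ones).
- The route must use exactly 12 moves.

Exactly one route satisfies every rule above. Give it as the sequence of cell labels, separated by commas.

b1, a1, a2, a3, b3, b2, c2, d2, d3, e3, e2, e1, d1

The waypoints must appear in the order a2, c2, d2, with no cell reused.
Route from b1: left 1 to a1, down 2 to a3, right 1 to b3, up 1 to b2, right 2 to d2, down 1 to d3, right 1 to e3, up 2 to e1, left 1 to d1 — 12 moves in all.
Check: order respected (1 at step 2, 2 at step 6, 3 at step 7); 12 moves as required.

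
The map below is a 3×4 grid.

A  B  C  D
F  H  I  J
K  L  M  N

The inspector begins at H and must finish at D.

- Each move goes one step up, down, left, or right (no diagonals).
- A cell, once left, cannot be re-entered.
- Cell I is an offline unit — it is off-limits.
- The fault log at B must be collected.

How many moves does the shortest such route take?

Any route passes through B somewhere between H and D. Summing Manhattan distances along the two legs (H → B → D) gives a lower bound of 1 + 2 = 3 moves.
A route of 3 moves achieves this: H → B → C → D.
Since 3 matches the lower bound, it is optimal.

3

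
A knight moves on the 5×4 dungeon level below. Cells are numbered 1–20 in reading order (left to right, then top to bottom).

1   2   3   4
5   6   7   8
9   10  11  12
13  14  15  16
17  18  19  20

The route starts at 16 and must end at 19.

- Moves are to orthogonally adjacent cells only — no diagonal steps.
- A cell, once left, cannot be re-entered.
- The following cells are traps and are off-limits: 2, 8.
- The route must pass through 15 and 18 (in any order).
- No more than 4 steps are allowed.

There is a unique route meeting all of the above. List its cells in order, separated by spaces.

16 15 14 18 19

The budget equals the shortest possible length, so every move has to be on a shortest route through the required cells.
Route from 16: 2× left (reaching 14), down to 18, right to 19 — 4 moves in all.
Check: all required cells visited; 4 ≤ 4 moves.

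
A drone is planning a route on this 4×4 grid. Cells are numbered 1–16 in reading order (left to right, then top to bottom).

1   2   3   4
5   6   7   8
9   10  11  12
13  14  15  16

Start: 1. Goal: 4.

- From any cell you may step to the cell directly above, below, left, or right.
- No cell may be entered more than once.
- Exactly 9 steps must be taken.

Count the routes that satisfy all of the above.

39

Need simple routes of exactly 9 moves from 1 to 4 (Manhattan distance 3, so 3 moves are spent on a detour and 3 undoing it).
Branch systematically from the start, pruning whenever the remaining move budget drops below the Manhattan distance to 4 or differs from it in parity. Grouping the completions by first move — via 5: 27; via 2: 12 — and summing: 27 + 12 = 39.
That gives 39 routes.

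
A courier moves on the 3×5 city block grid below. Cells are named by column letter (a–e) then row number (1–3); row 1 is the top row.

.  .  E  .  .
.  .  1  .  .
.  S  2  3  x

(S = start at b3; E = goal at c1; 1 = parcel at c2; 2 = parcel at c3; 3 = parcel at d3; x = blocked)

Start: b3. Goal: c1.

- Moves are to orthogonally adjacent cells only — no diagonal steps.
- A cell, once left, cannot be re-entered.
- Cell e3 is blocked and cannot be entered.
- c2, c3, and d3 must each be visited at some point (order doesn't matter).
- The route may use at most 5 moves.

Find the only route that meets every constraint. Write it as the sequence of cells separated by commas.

Any route must reach c2, c3, and d3 and still end at c1 within 5 moves, so the order of the required stops is forced.
Route from b3: right 2 to d3, up 1 to d2, left 1 to c2, up 1 to c1 — 5 moves in all.
Check: all required cells visited; 5 ≤ 5 moves.

b3, c3, d3, d2, c2, c1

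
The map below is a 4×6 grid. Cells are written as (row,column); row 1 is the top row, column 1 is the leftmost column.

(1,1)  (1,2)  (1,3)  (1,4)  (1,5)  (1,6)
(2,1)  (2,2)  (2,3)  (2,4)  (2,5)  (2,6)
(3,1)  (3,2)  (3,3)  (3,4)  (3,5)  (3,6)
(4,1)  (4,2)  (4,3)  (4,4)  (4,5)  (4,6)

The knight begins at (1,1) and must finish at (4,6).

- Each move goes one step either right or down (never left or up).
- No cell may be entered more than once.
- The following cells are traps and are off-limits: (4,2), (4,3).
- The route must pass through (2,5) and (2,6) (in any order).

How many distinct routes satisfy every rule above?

A right/down-only route from (1,1) to (4,6) makes exactly 3 down-moves and 5 right-moves in some order.
With no other constraints that would be C(8,3) = 56 routes.
A monotone route can only reach the required cells in the order (2,5), (2,6), so split there and multiply the segment counts (each segment already excludes blocked cells): (1,1)→(2,5): 5; (2,5)→(2,6): 1; (2,6)→(4,6): 1; product = 5.
That gives 5 routes.

5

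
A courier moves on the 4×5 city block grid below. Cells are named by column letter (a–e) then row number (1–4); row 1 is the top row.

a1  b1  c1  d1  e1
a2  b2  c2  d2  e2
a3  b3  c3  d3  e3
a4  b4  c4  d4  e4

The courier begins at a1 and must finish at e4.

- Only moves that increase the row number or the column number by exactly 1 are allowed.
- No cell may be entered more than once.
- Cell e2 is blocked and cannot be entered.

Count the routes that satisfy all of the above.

30

A right/down-only route from a1 to e4 makes exactly 3 down-moves and 4 right-moves in some order.
With no other constraints that would be C(7,3) = 35 routes.
Subtract routes through each blocked cell (inclusion–exclusion for overlaps): − through e2: 5 → 30.
That gives 30 routes.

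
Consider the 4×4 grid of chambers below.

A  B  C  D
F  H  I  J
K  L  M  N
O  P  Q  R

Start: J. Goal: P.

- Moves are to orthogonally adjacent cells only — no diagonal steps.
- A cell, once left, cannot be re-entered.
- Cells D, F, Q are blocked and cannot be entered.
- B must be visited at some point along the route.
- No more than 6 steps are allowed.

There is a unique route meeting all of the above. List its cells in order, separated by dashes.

J - I - C - B - H - L - P

Any route must reach B and still end at P within 6 moves, so the order of the required stops is forced.
Route from J: left to I, up to C, left to B, 3× down (reaching P) — 6 moves in all.
Check: all required cells visited; 6 ≤ 6 moves.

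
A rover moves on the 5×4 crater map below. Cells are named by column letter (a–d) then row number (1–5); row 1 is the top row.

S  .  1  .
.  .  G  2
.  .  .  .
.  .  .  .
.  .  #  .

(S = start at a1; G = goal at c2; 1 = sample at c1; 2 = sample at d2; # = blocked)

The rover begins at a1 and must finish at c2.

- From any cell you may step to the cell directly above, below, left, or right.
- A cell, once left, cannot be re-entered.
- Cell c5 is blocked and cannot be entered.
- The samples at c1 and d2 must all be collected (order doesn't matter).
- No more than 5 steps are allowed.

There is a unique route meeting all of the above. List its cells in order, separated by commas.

The 5-move cap with required stops at c1, d2 leaves no slack for detours.
Route from a1: 3× right (reaching d1), down to d2, left to c2 — 5 moves in all.
Check: all required cells visited; 5 ≤ 5 moves.

a1, b1, c1, d1, d2, c2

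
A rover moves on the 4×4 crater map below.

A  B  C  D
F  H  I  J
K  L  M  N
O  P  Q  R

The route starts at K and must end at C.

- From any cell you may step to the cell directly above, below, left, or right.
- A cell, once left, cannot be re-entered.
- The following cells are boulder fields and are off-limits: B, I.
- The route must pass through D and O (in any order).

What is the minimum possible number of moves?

Any route passes through D and O in some order between K and C. Summing Manhattan distances along each leg and taking the cheapest ordering (K → O → D → C) gives a lower bound of 1 + 6 + 1 = 8 moves.
A route of 8 moves achieves this: K → O → P → L → M → N → J → D → C.
Since 8 matches the lower bound, it is optimal.

8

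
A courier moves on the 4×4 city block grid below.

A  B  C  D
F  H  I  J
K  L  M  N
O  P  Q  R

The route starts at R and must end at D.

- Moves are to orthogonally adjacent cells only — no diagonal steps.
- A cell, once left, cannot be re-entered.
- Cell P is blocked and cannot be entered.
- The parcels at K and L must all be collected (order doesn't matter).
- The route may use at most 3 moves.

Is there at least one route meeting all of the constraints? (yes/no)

Even ignoring the no-revisit rule, getting from R to D, taking the cheapest ordering R → K → L → D needs at least 4 + 1 + 4 = 9 moves (Manhattan distance per leg), which exceeds the 3-move limit.

no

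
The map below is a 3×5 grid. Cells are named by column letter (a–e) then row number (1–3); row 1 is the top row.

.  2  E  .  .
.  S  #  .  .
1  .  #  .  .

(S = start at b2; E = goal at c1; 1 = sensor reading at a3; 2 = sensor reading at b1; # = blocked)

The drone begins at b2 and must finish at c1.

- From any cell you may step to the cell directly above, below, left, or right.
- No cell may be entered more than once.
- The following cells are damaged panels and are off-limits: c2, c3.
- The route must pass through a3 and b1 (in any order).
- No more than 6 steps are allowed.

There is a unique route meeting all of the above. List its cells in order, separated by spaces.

b2 b3 a3 a2 a1 b1 c1

Any route must reach a3 and b1 and still end at c1 within 6 moves, so the order of the required stops is forced.
Route from b2: down 1 to b3, left 1 to a3, up 2 to a1, right 2 to c1 — 6 moves in all.
Check: all required cells visited; 6 ≤ 6 moves.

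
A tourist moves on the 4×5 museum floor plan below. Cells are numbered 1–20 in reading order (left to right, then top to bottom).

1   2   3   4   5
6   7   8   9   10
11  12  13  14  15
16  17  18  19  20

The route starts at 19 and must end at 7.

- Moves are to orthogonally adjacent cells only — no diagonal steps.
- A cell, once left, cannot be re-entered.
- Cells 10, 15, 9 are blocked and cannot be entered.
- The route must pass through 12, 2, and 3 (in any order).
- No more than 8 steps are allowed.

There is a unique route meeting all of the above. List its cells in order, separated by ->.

19 -> 18 -> 17 -> 12 -> 13 -> 8 -> 3 -> 2 -> 7

The 8-move cap with required stops at 12, 2, 3 leaves no slack for detours.
Route from 19: 2× left (reaching 17), up to 12, right to 13, 2× up (reaching 3), left to 2, down to 7 — 8 moves in all.
Check: all required cells visited; 8 ≤ 8 moves.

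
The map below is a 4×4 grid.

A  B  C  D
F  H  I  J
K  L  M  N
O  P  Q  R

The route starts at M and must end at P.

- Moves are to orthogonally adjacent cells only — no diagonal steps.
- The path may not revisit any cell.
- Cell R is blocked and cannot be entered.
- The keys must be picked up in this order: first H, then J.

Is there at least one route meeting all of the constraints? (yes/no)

yes

One route that works: M → L → H → I → J → D → C → B → A → F → K → O → P.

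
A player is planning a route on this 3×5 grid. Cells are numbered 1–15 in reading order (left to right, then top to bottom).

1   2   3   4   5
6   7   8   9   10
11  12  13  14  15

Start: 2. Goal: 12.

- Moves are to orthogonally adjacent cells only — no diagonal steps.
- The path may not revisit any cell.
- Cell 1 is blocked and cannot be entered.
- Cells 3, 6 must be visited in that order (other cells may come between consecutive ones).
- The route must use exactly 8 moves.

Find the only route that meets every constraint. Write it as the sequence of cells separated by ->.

The waypoints must appear in the order 3, 6, with no cell reused.
Route from 2: right 2 to 4, down 1 to 9, left 3 to 6, down 1 to 11, right 1 to 12 — 8 moves in all.
Check: order respected (3 at step 1, 6 at step 6); 8 moves as required.

2 -> 3 -> 4 -> 9 -> 8 -> 7 -> 6 -> 11 -> 12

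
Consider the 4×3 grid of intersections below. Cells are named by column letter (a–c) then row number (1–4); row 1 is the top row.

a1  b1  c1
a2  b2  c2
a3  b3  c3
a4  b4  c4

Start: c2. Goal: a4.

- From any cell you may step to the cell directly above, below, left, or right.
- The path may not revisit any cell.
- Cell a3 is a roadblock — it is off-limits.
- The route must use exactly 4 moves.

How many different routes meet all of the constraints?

3

Need simple routes of exactly 4 moves from c2 to a4 (Manhattan distance 4, so 0 moves are spent on a detour and 0 undoing it).
Enumerating: c2 c3 c4 b4 a4 | c2 c3 b3 b4 a4 | c2 b2 b3 b4 a4.
That gives 3 routes.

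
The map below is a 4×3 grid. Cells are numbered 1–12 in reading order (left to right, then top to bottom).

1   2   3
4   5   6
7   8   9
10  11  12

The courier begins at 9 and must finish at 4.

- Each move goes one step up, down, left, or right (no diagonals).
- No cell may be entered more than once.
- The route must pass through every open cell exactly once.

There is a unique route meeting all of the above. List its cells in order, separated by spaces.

Need to visit all 12 open cells exactly once, starting at 9 and ending at 4.
Cell 12 has only two open neighbours (9 and 11), so the path must pass straight through it: one of those is the cell it's entered from and the other is where it exits.
Route from 9: down to 12, 2× left (reaching 10), up to 7, right to 8, up to 5, right to 6, up to 3, 2× left (reaching 1), down to 4 — 11 moves in all.
Check: all 12 open cells covered.

9 12 11 10 7 8 5 6 3 2 1 4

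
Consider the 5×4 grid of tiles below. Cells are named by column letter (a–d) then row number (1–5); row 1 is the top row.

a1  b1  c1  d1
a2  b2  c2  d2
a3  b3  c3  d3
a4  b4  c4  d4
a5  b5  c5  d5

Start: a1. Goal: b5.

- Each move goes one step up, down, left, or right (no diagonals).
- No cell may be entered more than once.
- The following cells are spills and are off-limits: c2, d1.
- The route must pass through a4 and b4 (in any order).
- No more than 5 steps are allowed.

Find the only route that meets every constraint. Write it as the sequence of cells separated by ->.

The budget equals the shortest possible length, so every move has to be on a shortest route through the required cells.
Route from a1: down 3 to a4, right 1 to b4, down 1 to b5 — 5 moves in all.
Check: all required cells visited; 5 ≤ 5 moves.

a1 -> a2 -> a3 -> a4 -> b4 -> b5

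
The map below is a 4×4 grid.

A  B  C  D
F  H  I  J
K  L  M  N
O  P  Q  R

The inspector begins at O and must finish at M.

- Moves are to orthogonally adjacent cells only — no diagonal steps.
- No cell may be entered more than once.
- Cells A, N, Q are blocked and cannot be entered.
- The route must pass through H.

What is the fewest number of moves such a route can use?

5

Any route passes through H somewhere between O and M. Summing Manhattan distances along the two legs (O → H → M) gives a lower bound of 3 + 2 = 5 moves.
A route of 5 moves achieves this: O → K → F → H → L → M.
Since 5 matches the lower bound, it is optimal.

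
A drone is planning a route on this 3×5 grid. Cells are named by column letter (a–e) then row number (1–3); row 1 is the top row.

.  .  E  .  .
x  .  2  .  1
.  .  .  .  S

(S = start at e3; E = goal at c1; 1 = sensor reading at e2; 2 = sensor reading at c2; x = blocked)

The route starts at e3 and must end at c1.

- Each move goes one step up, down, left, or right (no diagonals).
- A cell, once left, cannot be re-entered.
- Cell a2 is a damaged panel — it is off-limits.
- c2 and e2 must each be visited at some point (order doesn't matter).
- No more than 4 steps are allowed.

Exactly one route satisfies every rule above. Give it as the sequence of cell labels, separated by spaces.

e3 e2 d2 c2 c1

Any route must reach c2 and e2 and still end at c1 within 4 moves, so the order of the required stops is forced.
Route from e3: up 1 to e2, left 2 to c2, up 1 to c1 — 4 moves in all.
Check: all required cells visited; 4 ≤ 4 moves.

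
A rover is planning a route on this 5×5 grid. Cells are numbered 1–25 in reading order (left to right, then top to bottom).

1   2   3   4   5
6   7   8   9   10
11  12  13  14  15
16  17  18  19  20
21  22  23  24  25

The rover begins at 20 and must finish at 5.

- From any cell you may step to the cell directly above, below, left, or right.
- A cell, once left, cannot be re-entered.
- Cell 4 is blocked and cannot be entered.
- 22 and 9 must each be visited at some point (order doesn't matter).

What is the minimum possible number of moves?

11

Any route passes through 22 and 9 in some order between 20 and 5. Summing Manhattan distances along each leg and taking the cheapest ordering (20 → 22 → 9 → 5) gives a lower bound of 4 + 5 + 2 = 11 moves.
A route of 11 moves achieves this: 20 → 25 → 24 → 23 → 22 → 17 → 12 → 7 → 8 → 9 → 10 → 5.
Since 11 matches the lower bound, it is optimal.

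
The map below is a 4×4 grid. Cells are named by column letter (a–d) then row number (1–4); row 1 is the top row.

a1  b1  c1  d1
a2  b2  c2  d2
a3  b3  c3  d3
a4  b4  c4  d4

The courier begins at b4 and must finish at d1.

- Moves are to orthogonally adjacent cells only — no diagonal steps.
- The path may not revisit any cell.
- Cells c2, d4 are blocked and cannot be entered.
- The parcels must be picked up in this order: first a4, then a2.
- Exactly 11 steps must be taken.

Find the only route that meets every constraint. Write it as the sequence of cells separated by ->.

b4 -> a4 -> a3 -> a2 -> a1 -> b1 -> b2 -> b3 -> c3 -> d3 -> d2 -> d1

The waypoints must appear in the order a4, a2, with no cell reused.
Route from b4: left 1 to a4, up 3 to a1, right 1 to b1, down 2 to b3, right 2 to d3, up 2 to d1 — 11 moves in all.
Check: order respected (a4 at step 1, a2 at step 3); 11 moves as required.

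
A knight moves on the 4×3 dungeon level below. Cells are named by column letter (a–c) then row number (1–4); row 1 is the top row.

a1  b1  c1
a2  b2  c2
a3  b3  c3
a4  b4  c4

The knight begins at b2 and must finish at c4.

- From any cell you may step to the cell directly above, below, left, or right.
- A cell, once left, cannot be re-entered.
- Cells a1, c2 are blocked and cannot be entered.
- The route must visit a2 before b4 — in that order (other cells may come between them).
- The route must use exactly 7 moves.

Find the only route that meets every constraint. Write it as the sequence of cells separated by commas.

b2, a2, a3, a4, b4, b3, c3, c4

The waypoints must appear in the order a2, b4, with no cell reused.
Route from b2: left 1 to a2, down 2 to a4, right 1 to b4, up 1 to b3, right 1 to c3, down 1 to c4 — 7 moves in all.
Check: order respected (a2 at step 1, b4 at step 4); 7 moves as required.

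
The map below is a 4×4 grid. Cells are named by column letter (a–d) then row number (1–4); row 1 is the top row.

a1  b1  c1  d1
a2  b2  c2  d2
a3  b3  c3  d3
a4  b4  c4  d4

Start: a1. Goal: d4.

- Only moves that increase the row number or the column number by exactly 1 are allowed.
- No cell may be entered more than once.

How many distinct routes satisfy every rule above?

A right/down-only route from a1 to d4 makes exactly 3 down-moves and 3 right-moves in some order.
With no other constraints that would be C(6,3) = 20 routes.
That gives 20 routes.

20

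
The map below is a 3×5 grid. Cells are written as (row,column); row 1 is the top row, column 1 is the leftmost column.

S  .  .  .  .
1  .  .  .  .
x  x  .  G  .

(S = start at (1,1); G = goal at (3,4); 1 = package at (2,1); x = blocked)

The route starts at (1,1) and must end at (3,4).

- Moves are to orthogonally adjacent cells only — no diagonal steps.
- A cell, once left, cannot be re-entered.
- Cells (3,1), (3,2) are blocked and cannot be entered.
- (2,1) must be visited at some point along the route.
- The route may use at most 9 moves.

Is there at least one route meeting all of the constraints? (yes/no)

One route that works: (1,1) → (2,1) → (2,2) → (2,3) → (3,3) → (3,4).

yes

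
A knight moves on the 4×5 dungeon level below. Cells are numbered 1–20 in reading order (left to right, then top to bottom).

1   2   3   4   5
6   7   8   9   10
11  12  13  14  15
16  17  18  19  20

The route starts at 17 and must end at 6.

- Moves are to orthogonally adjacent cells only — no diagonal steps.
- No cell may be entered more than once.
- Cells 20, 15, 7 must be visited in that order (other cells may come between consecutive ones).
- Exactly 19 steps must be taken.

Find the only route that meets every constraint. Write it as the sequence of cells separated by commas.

17, 16, 11, 12, 13, 18, 19, 20, 15, 14, 9, 10, 5, 4, 3, 8, 7, 2, 1, 6

The waypoints must appear in the order 20, 15, 7, with no cell reused.
Route from 17: left to 16, up to 11, 2× right (reaching 13), down to 18, 2× right (reaching 20), up to 15, left to 14, up to 9, right to 10, up to 5, 2× left (reaching 3), down to 8, left to 7, up to 2, left to 1, down to 6 — 19 moves in all.
Check: order respected (20 at step 7, 15 at step 8, 7 at step 16); 19 moves as required.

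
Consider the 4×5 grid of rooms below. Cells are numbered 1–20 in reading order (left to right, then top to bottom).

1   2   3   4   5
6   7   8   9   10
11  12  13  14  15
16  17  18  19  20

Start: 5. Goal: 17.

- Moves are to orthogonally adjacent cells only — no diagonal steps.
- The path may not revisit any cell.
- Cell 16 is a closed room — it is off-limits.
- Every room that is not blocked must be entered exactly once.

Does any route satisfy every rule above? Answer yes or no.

yes

One route that works: 5 → 10 → 15 → 20 → 19 → 14 → 9 → 4 → 3 → 8 → 7 → 2 → 1 → 6 → 11 → 12 → 13 → 18 → 17.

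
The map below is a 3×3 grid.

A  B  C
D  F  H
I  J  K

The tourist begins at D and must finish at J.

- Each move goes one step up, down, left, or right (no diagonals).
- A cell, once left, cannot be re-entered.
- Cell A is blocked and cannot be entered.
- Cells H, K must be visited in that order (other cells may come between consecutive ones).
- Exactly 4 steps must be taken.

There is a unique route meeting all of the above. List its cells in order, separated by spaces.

D F H K J

The waypoints must appear in the order H, K, with no cell reused.
Route from D: right 2 to H, down 1 to K, left 1 to J — 4 moves in all.
Check: order respected (H at step 2, K at step 3); 4 moves as required.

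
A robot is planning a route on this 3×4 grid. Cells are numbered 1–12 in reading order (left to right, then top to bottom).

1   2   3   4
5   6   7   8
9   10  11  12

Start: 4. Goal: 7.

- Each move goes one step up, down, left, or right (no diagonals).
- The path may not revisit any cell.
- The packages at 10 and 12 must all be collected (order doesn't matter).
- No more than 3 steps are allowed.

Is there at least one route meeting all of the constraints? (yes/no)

Even ignoring the no-revisit rule, getting from 4 to 7, taking the cheapest ordering 4 → 12 → 10 → 7 needs at least 2 + 2 + 2 = 6 moves (Manhattan distance per leg), which exceeds the 3-move limit.

no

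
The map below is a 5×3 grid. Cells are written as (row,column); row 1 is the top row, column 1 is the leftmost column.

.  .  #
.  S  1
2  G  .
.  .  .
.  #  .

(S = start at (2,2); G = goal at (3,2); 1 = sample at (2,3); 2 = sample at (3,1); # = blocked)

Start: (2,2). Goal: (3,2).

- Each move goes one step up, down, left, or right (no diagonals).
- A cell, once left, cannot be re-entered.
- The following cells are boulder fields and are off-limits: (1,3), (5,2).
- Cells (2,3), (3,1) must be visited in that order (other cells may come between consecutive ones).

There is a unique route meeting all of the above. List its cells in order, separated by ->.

The waypoints must appear in the order (2,3), (3,1), with no cell reused.
Route from (2,2): right to (2,3), 2× down (reaching (4,3)), 2× left (reaching (4,1)), up to (3,1), right to (3,2) — 7 moves in all.
Check: order respected (1 at step 1, 2 at step 6).

(2,2) -> (2,3) -> (3,3) -> (4,3) -> (4,2) -> (4,1) -> (3,1) -> (3,2)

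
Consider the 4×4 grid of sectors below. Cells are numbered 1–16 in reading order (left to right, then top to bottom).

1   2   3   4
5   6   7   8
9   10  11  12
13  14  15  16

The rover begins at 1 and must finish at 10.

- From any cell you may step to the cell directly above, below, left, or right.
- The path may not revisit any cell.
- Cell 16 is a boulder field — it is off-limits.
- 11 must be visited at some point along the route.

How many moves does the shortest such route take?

5

Any route passes through 11 somewhere between 1 and 10. Summing Manhattan distances along the two legs (1 → 11 → 10) gives a lower bound of 4 + 1 = 5 moves.
A route of 5 moves achieves this: 1 → 5 → 6 → 7 → 11 → 10.
Since 5 matches the lower bound, it is optimal.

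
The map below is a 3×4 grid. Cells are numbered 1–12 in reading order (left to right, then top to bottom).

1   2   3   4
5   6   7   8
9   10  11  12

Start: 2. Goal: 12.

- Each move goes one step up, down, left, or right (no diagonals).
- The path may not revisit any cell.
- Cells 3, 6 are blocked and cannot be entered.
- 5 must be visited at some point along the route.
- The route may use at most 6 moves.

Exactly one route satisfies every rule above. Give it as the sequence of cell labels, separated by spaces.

The budget equals the shortest possible length, so every move has to be on a shortest route through the required cells.
Route from 2: left to 1, 2× down (reaching 9), 3× right (reaching 12) — 6 moves in all.
Check: all required cells visited; 6 ≤ 6 moves.

2 1 5 9 10 11 12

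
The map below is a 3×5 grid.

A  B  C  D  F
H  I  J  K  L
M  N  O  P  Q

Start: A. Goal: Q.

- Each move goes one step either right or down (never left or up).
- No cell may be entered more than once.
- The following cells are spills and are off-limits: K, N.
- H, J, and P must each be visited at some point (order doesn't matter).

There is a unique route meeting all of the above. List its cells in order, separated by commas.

Moves only go right or down, so the column and row indices never decrease.
Route from A: down 1 to H, right 2 to J, down 1 to O, right 2 to Q — 6 moves in all.
Check: all required cells visited.

A, H, I, J, O, P, Q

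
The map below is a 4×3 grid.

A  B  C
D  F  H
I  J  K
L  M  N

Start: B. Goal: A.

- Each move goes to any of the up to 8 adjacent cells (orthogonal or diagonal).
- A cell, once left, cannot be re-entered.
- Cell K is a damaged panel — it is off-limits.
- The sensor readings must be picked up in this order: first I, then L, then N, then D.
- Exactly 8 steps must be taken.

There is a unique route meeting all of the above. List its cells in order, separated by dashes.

B - F - I - L - M - N - J - D - A

The waypoints must appear in the order I, L, N, D, with no cell reused.
Route from B: down to F, down-left to I, down to L, 2× right (reaching N), 2× up-left (reaching D), up to A — 8 moves in all.
Check: order respected (I at step 2, L at step 3, N at step 5, D at step 7); 8 moves as required.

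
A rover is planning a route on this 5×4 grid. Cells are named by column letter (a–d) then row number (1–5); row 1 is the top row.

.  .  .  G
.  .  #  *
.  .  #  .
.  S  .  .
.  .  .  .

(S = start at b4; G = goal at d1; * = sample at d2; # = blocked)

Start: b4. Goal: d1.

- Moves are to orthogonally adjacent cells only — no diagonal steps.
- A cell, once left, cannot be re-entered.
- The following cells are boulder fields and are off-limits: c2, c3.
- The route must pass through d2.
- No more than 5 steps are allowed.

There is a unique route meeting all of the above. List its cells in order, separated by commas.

b4, c4, d4, d3, d2, d1

Any route must reach d2 and still end at d1 within 5 moves, so the order of the required stops is forced.
Route from b4: 2× right (reaching d4), 3× up (reaching d1) — 5 moves in all.
Check: all required cells visited; 5 ≤ 5 moves.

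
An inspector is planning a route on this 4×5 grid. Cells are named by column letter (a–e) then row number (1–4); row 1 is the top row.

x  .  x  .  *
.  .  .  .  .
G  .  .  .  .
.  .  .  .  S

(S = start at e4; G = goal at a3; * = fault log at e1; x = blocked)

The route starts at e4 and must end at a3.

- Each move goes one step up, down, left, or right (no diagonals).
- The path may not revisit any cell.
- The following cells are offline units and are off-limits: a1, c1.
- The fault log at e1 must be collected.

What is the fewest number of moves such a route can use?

Any route passes through e1 somewhere between e4 and a3. Summing Manhattan distances along the two legs (e4 → e1 → a3) gives a lower bound of 3 + 6 = 9 moves.
A route of 9 moves achieves this: e4 → e3 → e2 → e1 → d1 → d2 → d3 → c3 → b3 → a3.
Since 9 matches the lower bound, it is optimal.

9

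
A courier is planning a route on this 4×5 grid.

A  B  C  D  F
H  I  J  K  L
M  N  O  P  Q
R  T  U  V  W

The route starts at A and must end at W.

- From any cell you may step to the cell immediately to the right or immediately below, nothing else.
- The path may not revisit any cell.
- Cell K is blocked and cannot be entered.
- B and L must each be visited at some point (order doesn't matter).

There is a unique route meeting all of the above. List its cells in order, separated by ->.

Moves only go right or down, so the column and row indices never decrease.
Route from A: right 4 to F, down 3 to W — 7 moves in all.
Check: all required cells visited.

A -> B -> C -> D -> F -> L -> Q -> W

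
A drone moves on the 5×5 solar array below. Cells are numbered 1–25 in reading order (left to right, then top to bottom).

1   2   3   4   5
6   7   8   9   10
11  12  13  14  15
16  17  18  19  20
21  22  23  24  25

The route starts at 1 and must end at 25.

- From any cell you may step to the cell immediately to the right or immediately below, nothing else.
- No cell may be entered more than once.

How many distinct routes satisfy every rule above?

70

A right/down-only route from 1 to 25 makes exactly 4 down-moves and 4 right-moves in some order.
With no other constraints that would be C(8,4) = 70 routes.
That gives 70 routes.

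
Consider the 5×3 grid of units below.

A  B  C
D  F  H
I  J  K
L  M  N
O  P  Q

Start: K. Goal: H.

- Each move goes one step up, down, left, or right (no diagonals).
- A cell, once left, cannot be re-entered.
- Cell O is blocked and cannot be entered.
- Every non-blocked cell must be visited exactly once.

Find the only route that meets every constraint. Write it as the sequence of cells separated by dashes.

K - N - Q - P - M - L - I - J - F - D - A - B - C - H

Need to visit all 14 open cells exactly once, starting at K and ending at H.
Route from K: 2× down (reaching Q), left to P, up to M, left to L, up to I, right to J, up to F, left to D, up to A, 2× right (reaching C), down to H — 13 moves in all.
Check: all 14 open cells covered.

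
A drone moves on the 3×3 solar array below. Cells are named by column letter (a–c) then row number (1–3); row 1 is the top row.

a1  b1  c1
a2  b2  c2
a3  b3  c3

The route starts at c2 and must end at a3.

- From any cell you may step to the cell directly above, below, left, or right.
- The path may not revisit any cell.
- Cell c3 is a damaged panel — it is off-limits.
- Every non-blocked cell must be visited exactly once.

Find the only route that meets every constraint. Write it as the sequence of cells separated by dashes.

Need to visit all 8 open cells exactly once, starting at c2 and ending at a3.
Cell b3 has only two open neighbours (b2 and a3), so the path must pass straight through it: one of those is the cell it's entered from and the other is where it exits.
Route from c2: up to c1, 2× left (reaching a1), down to a2, right to b2, down to b3, left to a3 — 7 moves in all.
Check: all 8 open cells covered.

c2 - c1 - b1 - a1 - a2 - b2 - b3 - a3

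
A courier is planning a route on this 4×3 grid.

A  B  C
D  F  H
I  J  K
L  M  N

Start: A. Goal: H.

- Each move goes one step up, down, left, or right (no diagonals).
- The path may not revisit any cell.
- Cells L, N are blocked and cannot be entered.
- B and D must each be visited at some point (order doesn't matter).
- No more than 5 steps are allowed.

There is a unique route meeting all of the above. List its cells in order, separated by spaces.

The 5-move cap with required stops at B, D leaves no slack for detours.
Route from A: down 1 to D, right 1 to F, up 1 to B, right 1 to C, down 1 to H — 5 moves in all.
Check: all required cells visited; 5 ≤ 5 moves.

A D F B C H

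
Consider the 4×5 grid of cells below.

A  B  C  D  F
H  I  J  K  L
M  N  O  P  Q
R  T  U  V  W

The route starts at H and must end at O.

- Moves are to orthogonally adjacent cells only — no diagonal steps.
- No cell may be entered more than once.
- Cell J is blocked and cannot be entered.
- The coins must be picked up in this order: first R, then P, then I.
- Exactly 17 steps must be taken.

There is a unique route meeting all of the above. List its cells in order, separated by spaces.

The waypoints must appear in the order R, P, I, with no cell reused.
Route from H: 2× down (reaching R), 4× right (reaching W), up to Q, left to P, up to K, right to L, up to F, 3× left (reaching B), 2× down (reaching N), right to O — 17 moves in all.
Check: order respected (R at step 2, P at step 8, I at step 15); 17 moves as required.

H M R T U V W Q P K L F D C B I N O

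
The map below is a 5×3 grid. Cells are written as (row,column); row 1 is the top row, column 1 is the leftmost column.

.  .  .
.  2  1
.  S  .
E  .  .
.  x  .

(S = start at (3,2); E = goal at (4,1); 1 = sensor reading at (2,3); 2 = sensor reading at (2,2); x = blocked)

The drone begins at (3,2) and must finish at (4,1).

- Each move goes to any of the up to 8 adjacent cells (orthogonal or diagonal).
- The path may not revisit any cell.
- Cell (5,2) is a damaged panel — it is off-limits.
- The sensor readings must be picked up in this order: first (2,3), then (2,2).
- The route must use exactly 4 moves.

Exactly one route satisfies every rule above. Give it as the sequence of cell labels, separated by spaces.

The waypoints must appear in the order (2,3), (2,2), with no cell reused.
Route from (3,2): up-right 1 to (2,3), left 1 to (2,2), down-left 1 to (3,1), down 1 to (4,1) — 4 moves in all.
Check: order respected (1 at step 1, 2 at step 2); 4 moves as required.

(3,2) (2,3) (2,2) (3,1) (4,1)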